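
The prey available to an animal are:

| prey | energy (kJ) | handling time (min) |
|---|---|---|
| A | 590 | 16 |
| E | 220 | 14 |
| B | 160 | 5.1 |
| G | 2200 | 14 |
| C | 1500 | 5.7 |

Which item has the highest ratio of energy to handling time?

In descending order of E/h:
C: 1500/5.7 = 263 kJ/min
G: 2200/14 = 157 kJ/min
A: 590/16 = 36.9 kJ/min
B: 160/5.1 = 31.4 kJ/min
E: 220/14 = 15.7 kJ/min

C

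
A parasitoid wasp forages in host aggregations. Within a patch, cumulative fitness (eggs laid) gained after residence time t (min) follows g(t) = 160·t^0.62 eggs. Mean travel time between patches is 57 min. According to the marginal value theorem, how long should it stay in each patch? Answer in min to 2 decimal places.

Optimal t* satisfies g'(t*) = g(t*)/(T + t*).
g'(t) = 0.62·160·t^-0.38. Setting 0.62·160·t^-0.38 = 160·t^0.62/(57+t) gives 0.62(57+t) = t, so 0.38·t = 0.62×57.
t* = 0.62×57/0.38 = 93 min.

93.00 min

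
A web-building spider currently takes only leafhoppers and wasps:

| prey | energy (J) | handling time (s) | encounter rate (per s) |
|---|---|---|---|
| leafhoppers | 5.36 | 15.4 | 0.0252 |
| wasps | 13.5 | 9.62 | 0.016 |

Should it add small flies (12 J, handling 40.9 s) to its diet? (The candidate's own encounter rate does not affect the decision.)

Current rate: (0.0252×5.36 + 0.016×13.5)/(1 + 0.0252×15.4 + 0.016×9.62) = 0.2277 J/s.
Profitability of small flies: 12/40.9 = 0.2934 J/s.
Since 0.2934 > R, including small flies increases the long-run rate.

Yes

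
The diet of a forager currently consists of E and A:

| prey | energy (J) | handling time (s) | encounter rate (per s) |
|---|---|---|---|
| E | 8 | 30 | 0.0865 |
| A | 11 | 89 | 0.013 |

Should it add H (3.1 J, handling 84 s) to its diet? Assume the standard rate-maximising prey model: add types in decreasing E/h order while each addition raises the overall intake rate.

Intake rate on the current diet: R = (0.0865×8 + 0.013×11) / (1 + 0.0865×30 + 0.013×89) = 0.835/4.752 = 0.1757 J/s.
Profitability of H: 3.1/84 = 0.0369 J/s.
Since 0.0369 < R, time spent handling H is better spent searching.

No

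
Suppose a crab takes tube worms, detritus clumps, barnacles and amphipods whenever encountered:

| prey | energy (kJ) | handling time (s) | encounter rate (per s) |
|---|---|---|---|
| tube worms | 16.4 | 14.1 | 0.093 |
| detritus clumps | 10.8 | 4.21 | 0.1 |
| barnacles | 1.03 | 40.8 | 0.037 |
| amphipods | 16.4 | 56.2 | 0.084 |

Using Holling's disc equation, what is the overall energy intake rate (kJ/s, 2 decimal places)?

0.45 kJ/s

Energy encountered per unit search time: 0.093×16.4 + 0.1×10.8 + 0.037×1.03 + 0.084×16.4 = 4.021 kJ/s.
Handling time per unit search time: 0.093×14.1 + 0.1×4.21 + 0.037×40.8 + 0.084×56.2 = 7.963.
Rate = 4.021/(1 + 7.963) = 0.4486 kJ/s.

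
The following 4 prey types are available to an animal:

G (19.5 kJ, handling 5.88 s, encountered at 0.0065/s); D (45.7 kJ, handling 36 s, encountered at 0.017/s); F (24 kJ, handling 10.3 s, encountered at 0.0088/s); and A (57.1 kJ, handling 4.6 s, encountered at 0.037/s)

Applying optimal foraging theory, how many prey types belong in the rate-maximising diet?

Rank by E/h (kJ/s): A 12.4, G 3.32, F 2.33, D 1.27. Include each in turn until the next type's E/h falls below the running intake rate.
Rate on top 1: 1.805. G: 3.32 > 1.805 → include.
Rate on top 2: 1.853. F: 2.33 > 1.853 → include.
Rate on top 3: 1.886. D: 1.27 < 1.886 → exclude; stop.
Optimal diet: A, G, F — 3 of 4 types.

3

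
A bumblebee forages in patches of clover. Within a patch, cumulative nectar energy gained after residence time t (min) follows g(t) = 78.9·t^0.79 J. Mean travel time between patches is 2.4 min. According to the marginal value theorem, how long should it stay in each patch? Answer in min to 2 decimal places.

9.03 min

By the marginal value theorem, leave when the instantaneous gain rate g'(t) equals the habitat-wide average g(t)/(T + t).
g'(t) = 0.79·78.9·t^-0.21. Setting 0.79·78.9·t^-0.21 = 78.9·t^0.79/(2.4+t) gives 0.79(2.4+t) = t, so 0.21·t = 0.79×2.4.
t* = 0.79×2.4/0.21 = 9.029 min.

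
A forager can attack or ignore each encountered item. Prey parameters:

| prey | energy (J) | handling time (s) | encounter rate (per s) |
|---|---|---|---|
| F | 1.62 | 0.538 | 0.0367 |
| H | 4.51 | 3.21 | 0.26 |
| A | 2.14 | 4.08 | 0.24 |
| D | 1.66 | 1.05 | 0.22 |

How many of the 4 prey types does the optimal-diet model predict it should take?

Rank by E/h (J/s): F 3.01, D 1.58, H 1.4, A 0.525. Include each in turn until the next type's E/h falls below the running intake rate.
Rate on top 1: 0.0583. D: 1.58 > 0.0583 → include.
Rate on top 2: 0.3395. H: 1.4 > 0.3395 → include.
Rate on top 3: 0.7659. A: 0.525 < 0.7659 → exclude; stop.
Optimal diet: F, D, H — 3 of 4 types.

3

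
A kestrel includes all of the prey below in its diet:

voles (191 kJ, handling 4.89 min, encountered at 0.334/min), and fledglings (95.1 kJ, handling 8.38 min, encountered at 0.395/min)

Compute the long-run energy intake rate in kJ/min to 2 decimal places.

Energy encountered per unit search time: 0.334×191 + 0.395×95.1 = 101.4 kJ/min.
Handling time per unit search time: 0.334×4.89 + 0.395×8.38 = 4.943.
Rate = 101.4/(1 + 4.943) = 17.05 kJ/min.

17.05 kJ/min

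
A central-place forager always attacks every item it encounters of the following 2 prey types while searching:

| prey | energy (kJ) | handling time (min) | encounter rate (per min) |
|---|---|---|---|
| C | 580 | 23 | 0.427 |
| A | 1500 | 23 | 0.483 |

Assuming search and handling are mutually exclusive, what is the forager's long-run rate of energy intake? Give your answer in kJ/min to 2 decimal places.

R = (0.427×580 + 0.483×1500) / (1 + 0.427×23 + 0.483×23) = 972.2/21.93 = 44.33 kJ/min.

44.33 kJ/min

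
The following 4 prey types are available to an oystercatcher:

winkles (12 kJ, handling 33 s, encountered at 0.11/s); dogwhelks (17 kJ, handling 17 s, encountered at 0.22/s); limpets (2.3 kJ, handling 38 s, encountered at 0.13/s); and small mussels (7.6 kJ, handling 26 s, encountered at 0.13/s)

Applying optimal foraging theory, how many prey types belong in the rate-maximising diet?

Profitabilities (E/h, kJ/s): dogwhelks 1, winkles 0.364, small mussels 0.292, limpets 0.0605. Add prey in this order while the next type's profitability exceeds the intake rate on those already taken.
Rate on top 1: 0.789. winkles: 0.364 < 0.789 → exclude; stop.
Optimal diet: dogwhelks — 1 of 4 types.

1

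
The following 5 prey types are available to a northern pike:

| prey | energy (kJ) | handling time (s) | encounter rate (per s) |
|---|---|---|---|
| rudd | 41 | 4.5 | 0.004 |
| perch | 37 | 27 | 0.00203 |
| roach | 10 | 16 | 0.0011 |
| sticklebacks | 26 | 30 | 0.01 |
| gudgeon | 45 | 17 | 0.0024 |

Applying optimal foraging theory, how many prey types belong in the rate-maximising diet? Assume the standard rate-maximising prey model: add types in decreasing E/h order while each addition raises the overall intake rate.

5

E/h in descending order: rudd 9.11, gudgeon 2.65, perch 1.37, sticklebacks 0.867, roach 0.625 kJ/s. The optimal diet is the largest prefix of this list for which every included type satisfies E_i/h_i > R on the types above it.
Rate on top 1: 0.1611. gudgeon: 2.65 > 0.1611 → include.
Rate on top 2: 0.2569. perch: 1.37 > 0.2569 → include.
Rate on top 3: 0.3117. sticklebacks: 0.867 > 0.3117 → include.
Rate on top 4: 0.4295. roach: 0.625 > 0.4295 → include.
Optimal diet: rudd, gudgeon, perch, sticklebacks, roach — 5 of 5 types.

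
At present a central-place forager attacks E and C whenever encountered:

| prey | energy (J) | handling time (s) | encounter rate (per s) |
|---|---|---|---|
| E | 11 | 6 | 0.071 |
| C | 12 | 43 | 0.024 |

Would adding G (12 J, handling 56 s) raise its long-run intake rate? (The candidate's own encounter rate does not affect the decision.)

Current rate: (0.071×11 + 0.024×12)/(1 + 0.071×6 + 0.024×43) = 0.4349 J/s.
G: E/h = 12/56 = 0.2143 J/s.
Since 0.2143 < R, time spent handling G is better spent searching.

No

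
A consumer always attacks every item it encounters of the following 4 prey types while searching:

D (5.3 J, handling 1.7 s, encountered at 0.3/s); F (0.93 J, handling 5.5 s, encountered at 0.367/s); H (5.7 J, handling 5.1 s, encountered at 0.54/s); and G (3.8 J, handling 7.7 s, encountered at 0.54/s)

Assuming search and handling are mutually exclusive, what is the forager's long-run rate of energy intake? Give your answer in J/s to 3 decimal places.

0.676 J/s

R = Σλ_iE_i / (1 + Σλ_ih_i)
Numerator: 0.3×5.3 + 0.367×0.93 + 0.54×5.7 + 0.54×3.8 = 7.061
Denominator: 1 + 0.3×1.7 + 0.367×5.5 + 0.54×5.1 + 0.54×7.7 = 10.44
R = 7.061/10.44 = 0.6763 J/s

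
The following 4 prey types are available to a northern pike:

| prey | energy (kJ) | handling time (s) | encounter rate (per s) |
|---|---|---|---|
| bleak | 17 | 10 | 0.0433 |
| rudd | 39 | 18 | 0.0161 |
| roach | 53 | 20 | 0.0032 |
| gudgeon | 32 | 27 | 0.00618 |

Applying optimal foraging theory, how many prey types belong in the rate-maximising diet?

Rank by E/h (kJ/s): roach 2.65, rudd 2.17, bleak 1.7, gudgeon 1.19. Include each in turn until the next type's E/h falls below the running intake rate.
Rate on top 1: 0.1594. rudd: 2.17 > 0.1594 → include.
Rate on top 2: 0.5891. bleak: 1.7 > 0.5891 → include.
Rate on top 3: 0.8583. gudgeon: 1.19 > 0.8583 → include.
Optimal diet: roach, rudd, bleak, gudgeon — 4 of 4 types.

4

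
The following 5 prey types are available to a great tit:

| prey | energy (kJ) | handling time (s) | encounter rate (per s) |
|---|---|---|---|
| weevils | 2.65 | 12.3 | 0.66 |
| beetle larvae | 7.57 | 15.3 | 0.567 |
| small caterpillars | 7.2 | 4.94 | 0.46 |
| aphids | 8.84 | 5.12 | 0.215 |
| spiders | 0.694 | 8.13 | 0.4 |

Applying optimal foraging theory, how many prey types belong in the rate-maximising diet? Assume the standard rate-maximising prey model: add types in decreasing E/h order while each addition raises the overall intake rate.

Rank by E/h (kJ/s): aphids 1.73, small caterpillars 1.46, beetle larvae 0.495, weevils 0.215, spiders 0.0854. Include each in turn until the next type's E/h falls below the running intake rate.
Rate on top 1: 0.9047. small caterpillars: 1.46 > 0.9047 → include.
Rate on top 2: 1.192. beetle larvae: 0.495 < 1.192 → exclude; stop.
Optimal diet: aphids, small caterpillars — 2 of 5 types.

2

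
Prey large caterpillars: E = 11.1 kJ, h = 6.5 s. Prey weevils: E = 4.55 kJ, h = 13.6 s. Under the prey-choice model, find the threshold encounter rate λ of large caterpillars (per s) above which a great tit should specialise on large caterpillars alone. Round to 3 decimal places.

The zero-one rule: include weevils iff E₂/h₂ > λE₁/(1+λh₁). Equality gives the switch point.
λE₁h₂ = E₂ + λE₂h₁ ⇒ λ = E₂/(E₁h₂ − E₂h₁) = 4.55/(151 − 29.57) = 0.03748 per s.

0.037 per s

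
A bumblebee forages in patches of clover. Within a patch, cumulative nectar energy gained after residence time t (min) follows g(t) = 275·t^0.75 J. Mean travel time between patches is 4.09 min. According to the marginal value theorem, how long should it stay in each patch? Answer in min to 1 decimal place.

12.3 min

Optimal t* satisfies g'(t*) = g(t*)/(T + t*).
g'(t) = 0.75·275·t^-0.25. Setting 0.75·275·t^-0.25 = 275·t^0.75/(4.09+t) gives 0.75(4.09+t) = t, so 0.25·t = 0.75×4.09.
t* = 0.75×4.09/0.25 = 12.27 min.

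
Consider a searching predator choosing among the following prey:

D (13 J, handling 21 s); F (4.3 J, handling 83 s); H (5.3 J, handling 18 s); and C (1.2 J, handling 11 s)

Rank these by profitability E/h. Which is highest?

In descending order of E/h:
D: 13/21 = 0.619 J/s
H: 5.3/18 = 0.294 J/s
C: 1.2/11 = 0.109 J/s
F: 4.3/83 = 0.0518 J/s

D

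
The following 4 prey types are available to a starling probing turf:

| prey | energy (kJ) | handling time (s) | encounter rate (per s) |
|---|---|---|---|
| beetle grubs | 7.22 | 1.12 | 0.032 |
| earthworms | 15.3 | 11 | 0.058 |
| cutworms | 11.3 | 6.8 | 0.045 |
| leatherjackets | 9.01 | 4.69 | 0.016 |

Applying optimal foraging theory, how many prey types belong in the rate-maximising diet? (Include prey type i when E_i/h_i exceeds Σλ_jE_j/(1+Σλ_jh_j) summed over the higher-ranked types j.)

4

E/h in descending order: beetle grubs 6.45, leatherjackets 1.92, cutworms 1.66, earthworms 1.39 kJ/s. The optimal diet is the largest prefix of this list for which every included type satisfies E_i/h_i > R on the types above it.
Rate on top 1: 0.223. leatherjackets: 1.92 > 0.223 → include.
Rate on top 2: 0.3378. cutworms: 1.66 > 0.3378 → include.
Rate on top 3: 0.6237. earthworms: 1.39 > 0.6237 → include.
Optimal diet: beetle grubs, leatherjackets, cutworms, earthworms — 4 of 4 types.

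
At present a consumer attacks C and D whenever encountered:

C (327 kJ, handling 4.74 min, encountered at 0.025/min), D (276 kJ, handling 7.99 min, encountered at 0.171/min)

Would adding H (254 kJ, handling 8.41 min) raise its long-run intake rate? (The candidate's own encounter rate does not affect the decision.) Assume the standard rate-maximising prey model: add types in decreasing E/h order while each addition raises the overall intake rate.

Current rate: (0.025×327 + 0.171×276)/(1 + 0.025×4.74 + 0.171×7.99) = 22.28 kJ/min.
H: E/h = 254/8.41 = 30.2 kJ/min.
Since 30.2 > R, including H increases the long-run rate.

Yes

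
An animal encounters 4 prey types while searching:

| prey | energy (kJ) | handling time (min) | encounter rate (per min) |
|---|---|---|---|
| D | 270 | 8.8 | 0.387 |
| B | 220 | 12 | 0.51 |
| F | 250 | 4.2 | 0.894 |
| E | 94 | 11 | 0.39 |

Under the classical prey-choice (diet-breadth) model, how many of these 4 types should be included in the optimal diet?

1

Profitabilities (E/h, kJ/min): F 59.5, D 30.7, B 18.3, E 8.55. Add prey in this order while the next type's profitability exceeds the intake rate on those already taken.
Rate on top 1: 47.01. D: 30.7 < 47.01 → exclude; stop.
Optimal diet: F — 1 of 4 types.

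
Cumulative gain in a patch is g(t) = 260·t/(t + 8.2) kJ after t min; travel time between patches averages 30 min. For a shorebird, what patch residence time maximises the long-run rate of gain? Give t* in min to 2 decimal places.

Maximise g(t)/(T+t): set derivative to zero → g'(t)(T+t) = g(t).
g'(t) = 260·8.2/(t + 8.2)². Setting 260·8.2/(t+8.2)² = 260t/[(t+8.2)(30+t)] gives 8.2(30+t) = t(t+8.2), so t² = 8.2×30 = 246.
t* = √246 = 15.68 min.

15.68 min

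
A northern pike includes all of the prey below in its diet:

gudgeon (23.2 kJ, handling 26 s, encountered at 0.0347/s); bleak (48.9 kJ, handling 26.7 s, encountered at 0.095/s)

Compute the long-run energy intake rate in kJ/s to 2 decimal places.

R = (0.0347×23.2 + 0.095×48.9) / (1 + 0.0347×26 + 0.095×26.7) = 5.451/4.439 = 1.228 kJ/s.

1.23 kJ/s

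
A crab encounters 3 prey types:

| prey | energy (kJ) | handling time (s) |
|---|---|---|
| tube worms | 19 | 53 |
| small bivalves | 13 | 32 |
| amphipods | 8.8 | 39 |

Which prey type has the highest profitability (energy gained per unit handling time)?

In descending order of E/h:
small bivalves: 13/32 = 0.406 kJ/s
tube worms: 19/53 = 0.358 kJ/s
amphipods: 8.8/39 = 0.226 kJ/s

small bivalves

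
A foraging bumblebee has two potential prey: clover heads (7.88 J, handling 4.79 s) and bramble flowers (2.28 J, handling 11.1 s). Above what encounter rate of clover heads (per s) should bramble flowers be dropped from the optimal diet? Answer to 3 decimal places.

Drop bramble flowers once their profitability E₂/h₂ falls below the rate achievable on clover heads alone: E₂/h₂ = λE₁/(1 + λh₁).
Solve for λ: λE₁h₂ = E₂(1 + λh₁) → λ(E₁h₂ − E₂h₁) = E₂ → λ = E₂/(E₁h₂ − E₂h₁).
λ = 2.28/(7.88×11.1 − 2.28×4.79) = 2.28/76.55 = 0.02979 per s.

0.030 per s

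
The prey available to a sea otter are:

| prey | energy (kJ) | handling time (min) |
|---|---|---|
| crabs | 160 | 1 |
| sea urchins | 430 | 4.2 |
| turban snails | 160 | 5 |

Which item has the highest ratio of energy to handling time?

In descending order of E/h:
crabs: 160/1 = 160 kJ/min
sea urchins: 430/4.2 = 102 kJ/min
turban snails: 160/5 = 32 kJ/min

crabs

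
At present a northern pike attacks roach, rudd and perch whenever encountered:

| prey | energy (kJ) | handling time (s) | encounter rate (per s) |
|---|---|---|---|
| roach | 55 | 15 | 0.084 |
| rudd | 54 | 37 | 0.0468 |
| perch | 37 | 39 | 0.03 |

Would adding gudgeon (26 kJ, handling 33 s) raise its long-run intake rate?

No

Current rate: (0.084×55 + 0.0468×54 + 0.03×37)/(1 + 0.084×15 + 0.0468×37 + 0.03×39) = 1.6 kJ/s.
Profitability of gudgeon: 26/33 = 0.7879 kJ/s.
0.7879 < 1.6, so adding gudgeon would lower the average — exclude it.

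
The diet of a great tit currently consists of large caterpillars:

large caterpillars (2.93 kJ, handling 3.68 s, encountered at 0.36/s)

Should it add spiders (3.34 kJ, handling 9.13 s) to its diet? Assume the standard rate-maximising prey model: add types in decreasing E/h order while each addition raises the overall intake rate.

Intake rate on the current diet: R = (0.36×2.93) / (1 + 0.36×3.68) = 1.055/2.325 = 0.4537 kJ/s.
spiders: E/h = 3.34/9.13 = 0.3658 kJ/s.
Since 0.3658 < R, time spent handling spiders is better spent searching.

No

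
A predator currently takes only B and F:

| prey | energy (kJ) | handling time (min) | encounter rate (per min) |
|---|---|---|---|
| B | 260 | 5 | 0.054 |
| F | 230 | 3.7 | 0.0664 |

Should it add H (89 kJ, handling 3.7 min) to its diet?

On B and F alone, R = ΣλE/(1+Σλh) = 29.31/1.516 = 19.34 kJ/min.
Profitability of H: 89/3.7 = 24.05 kJ/min.
24.05 > 19.34, so adding H raises the average — include it.

Yes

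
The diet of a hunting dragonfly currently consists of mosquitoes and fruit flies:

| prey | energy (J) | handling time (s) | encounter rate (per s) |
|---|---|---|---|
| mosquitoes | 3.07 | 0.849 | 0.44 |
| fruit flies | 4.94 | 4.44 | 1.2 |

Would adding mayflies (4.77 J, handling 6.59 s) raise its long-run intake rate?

Intake rate on the current diet: R = (0.44×3.07 + 1.2×4.94) / (1 + 0.44×0.849 + 1.2×4.44) = 7.279/6.702 = 1.086 J/s.
Profitability of mayflies: 4.77/6.59 = 0.7238 J/s.
Since 0.7238 < R, time spent handling mayflies is better spent searching.

No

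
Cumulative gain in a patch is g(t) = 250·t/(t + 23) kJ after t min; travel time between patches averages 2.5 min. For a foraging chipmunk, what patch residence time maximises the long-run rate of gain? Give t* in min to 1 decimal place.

7.6 min

By the marginal value theorem, leave when the instantaneous gain rate g'(t) equals the habitat-wide average g(t)/(T + t).
g'(t) = 250·23/(t + 23)². Setting 250·23/(t+23)² = 250t/[(t+23)(2.5+t)] gives 23(2.5+t) = t(t+23), so t² = 23×2.5 = 57.5.
t* = √57.5 = 7.583 min.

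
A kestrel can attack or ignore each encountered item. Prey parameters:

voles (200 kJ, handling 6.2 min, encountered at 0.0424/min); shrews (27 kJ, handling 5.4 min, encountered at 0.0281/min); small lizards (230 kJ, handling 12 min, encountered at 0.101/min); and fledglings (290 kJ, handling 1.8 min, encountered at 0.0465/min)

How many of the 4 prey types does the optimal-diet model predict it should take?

E/h in descending order: fledglings 161, voles 32.3, small lizards 19.2, shrews 5 kJ/min. The optimal diet is the largest prefix of this list for which every included type satisfies E_i/h_i > R on the types above it.
Rate on top 1: 12.44. voles: 32.3 > 12.44 → include.
Rate on top 2: 16.31. small lizards: 19.2 > 16.31 → include.
Rate on top 3: 17.66. shrews: 5 < 17.66 → exclude; stop.
Optimal diet: fledglings, voles, small lizards — 3 of 4 types.

3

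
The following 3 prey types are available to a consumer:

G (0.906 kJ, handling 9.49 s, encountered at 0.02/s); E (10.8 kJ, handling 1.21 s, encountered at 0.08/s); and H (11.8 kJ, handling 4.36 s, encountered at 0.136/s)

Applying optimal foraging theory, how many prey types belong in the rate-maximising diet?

2

Rank by E/h (kJ/s): E 8.93, H 2.71, G 0.0955. Include each in turn until the next type's E/h falls below the running intake rate.
Rate on top 1: 0.7877. H: 2.71 > 0.7877 → include.
Rate on top 2: 1.461. G: 0.0955 < 1.461 → exclude; stop.
Optimal diet: E, H — 2 of 3 types.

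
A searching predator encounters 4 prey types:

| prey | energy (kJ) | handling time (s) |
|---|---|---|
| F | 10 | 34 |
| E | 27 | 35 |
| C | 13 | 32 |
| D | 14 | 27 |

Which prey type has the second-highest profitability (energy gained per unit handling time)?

In descending order of E/h:
E: 27/35 = 0.771 kJ/s
D: 14/27 = 0.519 kJ/s
C: 13/32 = 0.406 kJ/s
F: 10/34 = 0.294 kJ/s

D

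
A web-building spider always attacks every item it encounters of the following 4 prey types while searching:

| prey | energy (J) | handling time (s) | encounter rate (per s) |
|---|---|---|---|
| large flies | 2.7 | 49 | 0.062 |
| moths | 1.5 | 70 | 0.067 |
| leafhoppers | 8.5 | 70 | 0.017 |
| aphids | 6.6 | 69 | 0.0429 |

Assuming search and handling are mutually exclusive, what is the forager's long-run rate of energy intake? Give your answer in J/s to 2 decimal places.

0.05 J/s

Energy encountered per unit search time: 0.062×2.7 + 0.067×1.5 + 0.017×8.5 + 0.0429×6.6 = 0.6955 J/s.
Handling time per unit search time: 0.062×49 + 0.067×70 + 0.017×70 + 0.0429×69 = 11.88.
Rate = 0.6955/(1 + 11.88) = 0.05401 J/s.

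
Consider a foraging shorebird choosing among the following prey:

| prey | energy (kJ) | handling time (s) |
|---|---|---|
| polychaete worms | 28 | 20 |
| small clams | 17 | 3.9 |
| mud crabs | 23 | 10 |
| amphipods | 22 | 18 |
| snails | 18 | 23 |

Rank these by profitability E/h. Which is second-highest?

In descending order of E/h:
small clams: 17/3.9 = 4.36 kJ/s
mud crabs: 23/10 = 2.3 kJ/s
polychaete worms: 28/20 = 1.4 kJ/s
amphipods: 22/18 = 1.22 kJ/s
snails: 18/23 = 0.783 kJ/s

mud crabs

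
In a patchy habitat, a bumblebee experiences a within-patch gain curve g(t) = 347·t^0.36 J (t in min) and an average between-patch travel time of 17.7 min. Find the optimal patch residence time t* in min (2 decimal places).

By the marginal value theorem, leave when the instantaneous gain rate g'(t) equals the habitat-wide average g(t)/(T + t).
g'(t) = 0.36·347·t^-0.64. Setting 0.36·347·t^-0.64 = 347·t^0.36/(17.7+t) gives 0.36(17.7+t) = t, so 0.64·t = 0.36×17.7.
t* = 0.36×17.7/0.64 = 9.956 min.

9.96 min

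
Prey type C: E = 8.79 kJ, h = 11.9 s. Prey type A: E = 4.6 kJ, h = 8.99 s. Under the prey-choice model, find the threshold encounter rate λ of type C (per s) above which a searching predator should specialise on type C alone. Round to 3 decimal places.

0.189 per s

Drop type A once their profitability E₂/h₂ falls below the rate achievable on type C alone: E₂/h₂ = λE₁/(1 + λh₁).
Solve for λ: λE₁h₂ = E₂(1 + λh₁) → λ(E₁h₂ − E₂h₁) = E₂ → λ = E₂/(E₁h₂ − E₂h₁).
λ = 4.6/(8.79×8.99 − 4.6×11.9) = 4.6/24.28 = 0.1894 per s.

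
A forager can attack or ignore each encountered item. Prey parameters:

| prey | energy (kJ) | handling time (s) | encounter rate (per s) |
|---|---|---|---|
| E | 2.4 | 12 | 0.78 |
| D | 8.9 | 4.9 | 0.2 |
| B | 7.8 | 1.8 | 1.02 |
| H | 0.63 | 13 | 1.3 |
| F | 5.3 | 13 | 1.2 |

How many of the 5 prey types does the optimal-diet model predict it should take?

Rank by E/h (kJ/s): B 4.33, D 1.82, F 0.408, E 0.2, H 0.0485. Include each in turn until the next type's E/h falls below the running intake rate.
Rate on top 1: 2.805. D: 1.82 < 2.805 → exclude; stop.
Optimal diet: B — 1 of 5 types.

1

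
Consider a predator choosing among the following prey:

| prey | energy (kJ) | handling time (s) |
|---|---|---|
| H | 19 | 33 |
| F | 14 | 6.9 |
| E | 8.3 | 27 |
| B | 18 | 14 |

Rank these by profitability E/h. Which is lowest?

In descending order of E/h:
F: 14/6.9 = 2.03 kJ/s
B: 18/14 = 1.29 kJ/s
H: 19/33 = 0.576 kJ/s
E: 8.3/27 = 0.307 kJ/s

E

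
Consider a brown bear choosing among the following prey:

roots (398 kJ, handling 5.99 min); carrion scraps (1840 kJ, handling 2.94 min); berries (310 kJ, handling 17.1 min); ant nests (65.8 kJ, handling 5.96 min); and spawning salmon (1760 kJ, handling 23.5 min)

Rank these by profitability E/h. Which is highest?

carrion scraps

In descending order of E/h:
carrion scraps: 1840/2.94 = 626 kJ/min
spawning salmon: 1760/23.5 = 74.9 kJ/min
roots: 398/5.99 = 66.4 kJ/min
berries: 310/17.1 = 18.1 kJ/min
ant nests: 65.8/5.96 = 11 kJ/min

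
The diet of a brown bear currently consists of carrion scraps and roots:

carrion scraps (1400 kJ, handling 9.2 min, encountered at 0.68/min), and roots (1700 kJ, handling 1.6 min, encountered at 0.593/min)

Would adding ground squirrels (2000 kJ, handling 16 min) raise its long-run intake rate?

On carrion scraps and roots alone, R = ΣλE/(1+Σλh) = 1960/8.205 = 238.9 kJ/min.
Profitability of ground squirrels: 2000/16 = 125 kJ/min.
125 < 238.9, so adding ground squirrels would lower the average — exclude it.

No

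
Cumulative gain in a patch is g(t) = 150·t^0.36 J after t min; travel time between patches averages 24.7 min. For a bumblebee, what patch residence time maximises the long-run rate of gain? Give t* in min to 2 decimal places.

13.89 min

Optimal t* satisfies g'(t*) = g(t*)/(T + t*).
g'(t) = 0.36·150·t^-0.64. Setting 0.36·150·t^-0.64 = 150·t^0.36/(24.7+t) gives 0.36(24.7+t) = t, so 0.64·t = 0.36×24.7.
t* = 0.36×24.7/0.64 = 13.89 min.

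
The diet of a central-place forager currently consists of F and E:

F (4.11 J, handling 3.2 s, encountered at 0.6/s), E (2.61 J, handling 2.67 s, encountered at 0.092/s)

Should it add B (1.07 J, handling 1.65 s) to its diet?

No

Current rate: (0.6×4.11 + 0.092×2.61)/(1 + 0.6×3.2 + 0.092×2.67) = 0.8548 J/s.
B: E/h = 1.07/1.65 = 0.6485 J/s.
Since 0.6485 < R, time spent handling B is better spent searching.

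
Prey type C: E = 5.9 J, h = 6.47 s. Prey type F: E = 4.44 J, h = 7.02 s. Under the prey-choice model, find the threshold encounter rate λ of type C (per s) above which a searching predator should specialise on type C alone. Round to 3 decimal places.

The zero-one rule: include type F iff E₂/h₂ > λE₁/(1+λh₁). Equality gives the switch point.
λE₁h₂ = E₂ + λE₂h₁ ⇒ λ = E₂/(E₁h₂ − E₂h₁) = 4.44/(41.42 − 28.73) = 0.3498 per s.

0.350 per s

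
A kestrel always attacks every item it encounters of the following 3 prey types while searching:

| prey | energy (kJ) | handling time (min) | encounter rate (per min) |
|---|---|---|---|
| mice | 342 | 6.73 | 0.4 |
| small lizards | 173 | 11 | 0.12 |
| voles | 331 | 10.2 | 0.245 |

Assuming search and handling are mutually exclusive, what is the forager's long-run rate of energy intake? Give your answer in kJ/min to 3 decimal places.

31.774 kJ/min

Energy encountered per unit search time: 0.4×342 + 0.12×173 + 0.245×331 = 238.7 kJ/min.
Handling time per unit search time: 0.4×6.73 + 0.12×11 + 0.245×10.2 = 6.511.
Rate = 238.7/(1 + 6.511) = 31.77 kJ/min.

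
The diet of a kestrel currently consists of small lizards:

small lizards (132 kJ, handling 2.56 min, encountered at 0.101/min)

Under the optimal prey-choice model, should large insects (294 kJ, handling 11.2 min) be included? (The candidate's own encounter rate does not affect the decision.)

Yes

On small lizards alone, R = ΣλE/(1+Σλh) = 13.33/1.259 = 10.59 kJ/min.
large insects: E/h = 294/11.2 = 26.25 kJ/min.
Since 26.25 > R, including large insects increases the long-run rate.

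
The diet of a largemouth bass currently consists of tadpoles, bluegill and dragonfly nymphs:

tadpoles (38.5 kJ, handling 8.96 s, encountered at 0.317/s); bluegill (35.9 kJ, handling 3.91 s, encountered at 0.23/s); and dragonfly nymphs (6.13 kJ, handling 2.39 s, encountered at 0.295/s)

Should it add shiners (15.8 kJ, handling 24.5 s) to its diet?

No

Intake rate on the current diet: R = (0.317×38.5 + 0.23×35.9 + 0.295×6.13) / (1 + 0.317×8.96 + 0.23×3.91 + 0.295×2.39) = 22.27/5.445 = 4.09 kJ/s.
shiners: E/h = 15.8/24.5 = 0.6449 kJ/s.
Since 0.6449 < R, time spent handling shiners is better spent searching.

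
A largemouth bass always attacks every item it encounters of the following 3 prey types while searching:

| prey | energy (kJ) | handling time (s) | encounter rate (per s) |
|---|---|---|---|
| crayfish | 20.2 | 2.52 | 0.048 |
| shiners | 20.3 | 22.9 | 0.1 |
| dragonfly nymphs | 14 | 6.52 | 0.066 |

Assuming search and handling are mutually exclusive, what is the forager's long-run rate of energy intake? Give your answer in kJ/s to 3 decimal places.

1.021 kJ/s

R = Σλ_iE_i / (1 + Σλ_ih_i)
Numerator: 0.048×20.2 + 0.1×20.3 + 0.066×14 = 3.924
Denominator: 1 + 0.048×2.52 + 0.1×22.9 + 0.066×6.52 = 3.841
R = 3.924/3.841 = 1.021 kJ/s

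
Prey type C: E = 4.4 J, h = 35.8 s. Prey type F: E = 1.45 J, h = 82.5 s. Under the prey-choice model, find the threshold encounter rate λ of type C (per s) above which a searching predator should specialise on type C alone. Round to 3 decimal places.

0.005 per s

At the threshold, the rate on type C alone equals the profitability of type F: λ·4.4/(1 + λ·35.8) = 1.45/82.5 = 0.01758.
Rearranging, λ(4.4 − 0.01758×35.8) = 0.01758, so λ = 0.01758/3.771 = 0.004661 per s.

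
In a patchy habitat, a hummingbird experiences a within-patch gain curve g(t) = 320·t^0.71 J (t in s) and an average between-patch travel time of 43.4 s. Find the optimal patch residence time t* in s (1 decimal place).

By the marginal value theorem, leave when the instantaneous gain rate g'(t) equals the habitat-wide average g(t)/(T + t).
g'(t) = 0.71·320·t^-0.29. Setting 0.71·320·t^-0.29 = 320·t^0.71/(43.4+t) gives 0.71(43.4+t) = t, so 0.29·t = 0.71×43.4.
t* = 0.71×43.4/0.29 = 106.3 s.

106.3 s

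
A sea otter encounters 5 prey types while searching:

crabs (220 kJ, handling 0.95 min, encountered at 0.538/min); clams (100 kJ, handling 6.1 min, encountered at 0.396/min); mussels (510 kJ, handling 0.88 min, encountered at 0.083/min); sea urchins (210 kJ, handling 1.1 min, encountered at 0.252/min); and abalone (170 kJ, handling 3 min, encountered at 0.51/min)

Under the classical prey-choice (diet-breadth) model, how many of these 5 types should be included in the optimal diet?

Rank by E/h (kJ/min): mussels 580, crabs 232, sea urchins 191, abalone 56.7, clams 16.4. Include each in turn until the next type's E/h falls below the running intake rate.
Rate on top 1: 39.45. crabs: 232 > 39.45 → include.
Rate on top 2: 101.4. sea urchins: 191 > 101.4 → include.
Rate on top 3: 114.8. abalone: 56.7 < 114.8 → exclude; stop.
Optimal diet: mussels, crabs, sea urchins — 3 of 5 types.

3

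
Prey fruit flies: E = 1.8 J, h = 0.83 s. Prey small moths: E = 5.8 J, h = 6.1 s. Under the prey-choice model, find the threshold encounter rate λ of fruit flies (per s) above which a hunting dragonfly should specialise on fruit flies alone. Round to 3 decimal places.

0.941 per s

The zero-one rule: include small moths iff E₂/h₂ > λE₁/(1+λh₁). Equality gives the switch point.
λE₁h₂ = E₂ + λE₂h₁ ⇒ λ = E₂/(E₁h₂ − E₂h₁) = 5.8/(10.98 − 4.814) = 0.9406 per s.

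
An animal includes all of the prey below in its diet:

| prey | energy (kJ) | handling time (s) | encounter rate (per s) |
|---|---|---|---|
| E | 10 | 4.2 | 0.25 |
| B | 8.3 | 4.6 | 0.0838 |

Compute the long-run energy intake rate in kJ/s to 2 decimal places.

1.31 kJ/s

Energy encountered per unit search time: 0.25×10 + 0.0838×8.3 = 3.196 kJ/s.
Handling time per unit search time: 0.25×4.2 + 0.0838×4.6 = 1.435.
Rate = 3.196/(1 + 1.435) = 1.312 kJ/s.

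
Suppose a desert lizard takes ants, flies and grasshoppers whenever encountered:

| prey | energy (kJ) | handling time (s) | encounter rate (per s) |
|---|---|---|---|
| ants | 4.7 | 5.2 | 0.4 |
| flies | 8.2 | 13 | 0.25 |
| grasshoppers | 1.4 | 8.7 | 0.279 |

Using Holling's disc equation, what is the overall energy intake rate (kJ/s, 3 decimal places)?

0.493 kJ/s

R = Σλ_iE_i / (1 + Σλ_ih_i)
Numerator: 0.4×4.7 + 0.25×8.2 + 0.279×1.4 = 4.321
Denominator: 1 + 0.4×5.2 + 0.25×13 + 0.279×8.7 = 8.757
R = 4.321/8.757 = 0.4934 kJ/s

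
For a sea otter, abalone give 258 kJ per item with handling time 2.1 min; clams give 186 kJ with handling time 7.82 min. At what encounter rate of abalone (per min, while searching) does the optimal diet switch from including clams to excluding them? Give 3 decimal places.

Drop clams once their profitability E₂/h₂ falls below the rate achievable on abalone alone: E₂/h₂ = λE₁/(1 + λh₁).
Solve for λ: λE₁h₂ = E₂(1 + λh₁) → λ(E₁h₂ − E₂h₁) = E₂ → λ = E₂/(E₁h₂ − E₂h₁).
λ = 186/(258×7.82 − 186×2.1) = 186/1627 = 0.1143 per min.

0.114 per min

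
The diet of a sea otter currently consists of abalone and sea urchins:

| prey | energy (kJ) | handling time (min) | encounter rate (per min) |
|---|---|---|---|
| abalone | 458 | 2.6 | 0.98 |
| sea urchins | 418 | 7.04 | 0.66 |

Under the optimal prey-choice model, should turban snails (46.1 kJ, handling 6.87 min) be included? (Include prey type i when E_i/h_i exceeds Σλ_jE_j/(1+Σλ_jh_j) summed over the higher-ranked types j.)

No

On abalone and sea urchins alone, R = ΣλE/(1+Σλh) = 724.7/8.194 = 88.44 kJ/min.
turban snails: E/h = 46.1/6.87 = 6.71 kJ/min.
6.71 < 88.44, so adding turban snails would lower the average — exclude it.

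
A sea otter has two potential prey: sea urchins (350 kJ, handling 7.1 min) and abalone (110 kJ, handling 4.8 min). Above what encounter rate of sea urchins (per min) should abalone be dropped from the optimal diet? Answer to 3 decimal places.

At the threshold, the rate on sea urchins alone equals the profitability of abalone: λ·350/(1 + λ·7.1) = 110/4.8 = 22.92.
Rearranging, λ(350 − 22.92×7.1) = 22.92, so λ = 22.92/187.3 = 0.1224 per min.

0.122 per min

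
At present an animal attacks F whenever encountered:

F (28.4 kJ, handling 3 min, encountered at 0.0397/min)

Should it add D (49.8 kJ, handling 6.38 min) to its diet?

Current rate: (0.0397×28.4)/(1 + 0.0397×3) = 1.007 kJ/min.
D: E/h = 49.8/6.38 = 7.806 kJ/min.
7.806 > 1.007, so adding D raises the average — include it.

Yes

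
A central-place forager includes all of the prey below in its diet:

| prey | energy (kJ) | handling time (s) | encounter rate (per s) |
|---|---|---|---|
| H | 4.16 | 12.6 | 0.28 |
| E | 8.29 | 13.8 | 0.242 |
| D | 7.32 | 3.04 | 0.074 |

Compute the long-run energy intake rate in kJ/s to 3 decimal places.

0.459 kJ/s

R = Σλ_iE_i / (1 + Σλ_ih_i)
Numerator: 0.28×4.16 + 0.242×8.29 + 0.074×7.32 = 3.713
Denominator: 1 + 0.28×12.6 + 0.242×13.8 + 0.074×3.04 = 8.093
R = 3.713/8.093 = 0.4588 kJ/s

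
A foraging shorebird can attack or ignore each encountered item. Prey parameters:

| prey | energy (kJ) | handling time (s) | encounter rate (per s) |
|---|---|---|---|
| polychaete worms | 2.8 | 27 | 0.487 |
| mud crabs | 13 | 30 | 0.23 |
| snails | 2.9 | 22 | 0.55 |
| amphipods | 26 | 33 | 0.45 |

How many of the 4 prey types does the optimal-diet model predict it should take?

E/h in descending order: amphipods 0.788, mud crabs 0.433, snails 0.132, polychaete worms 0.104 kJ/s. The optimal diet is the largest prefix of this list for which every included type satisfies E_i/h_i > R on the types above it.
Rate on top 1: 0.7382. mud crabs: 0.433 < 0.7382 → exclude; stop.
Optimal diet: amphipods — 1 of 4 types.

1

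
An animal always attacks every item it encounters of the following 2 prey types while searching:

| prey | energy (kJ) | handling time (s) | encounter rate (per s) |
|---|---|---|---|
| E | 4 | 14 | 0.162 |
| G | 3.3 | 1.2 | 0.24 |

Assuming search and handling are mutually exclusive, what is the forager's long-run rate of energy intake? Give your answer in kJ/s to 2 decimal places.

R = (0.162×4 + 0.24×3.3) / (1 + 0.162×14 + 0.24×1.2) = 1.44/3.556 = 0.4049 kJ/s.

0.40 kJ/s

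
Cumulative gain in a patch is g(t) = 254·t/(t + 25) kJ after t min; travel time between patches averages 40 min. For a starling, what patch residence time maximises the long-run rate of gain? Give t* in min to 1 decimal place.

Maximise g(t)/(T+t): set derivative to zero → g'(t)(T+t) = g(t).
g'(t) = 254·25/(t + 25)². Setting 254·25/(t+25)² = 254t/[(t+25)(40+t)] gives 25(40+t) = t(t+25), so t² = 25×40 = 1000.
t* = √1000 = 31.62 min.

31.6 min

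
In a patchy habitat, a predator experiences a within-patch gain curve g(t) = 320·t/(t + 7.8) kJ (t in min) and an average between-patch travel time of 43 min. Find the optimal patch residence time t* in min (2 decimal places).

18.31 min

Maximise g(t)/(T+t): set derivative to zero → g'(t)(T+t) = g(t).
g'(t) = 320·7.8/(t + 7.8)². Setting 320·7.8/(t+7.8)² = 320t/[(t+7.8)(43+t)] gives 7.8(43+t) = t(t+7.8), so t² = 7.8×43 = 335.4.
t* = √335.4 = 18.31 min.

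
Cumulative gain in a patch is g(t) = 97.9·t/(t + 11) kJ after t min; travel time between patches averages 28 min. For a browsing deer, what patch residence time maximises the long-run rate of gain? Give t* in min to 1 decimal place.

Optimal t* satisfies g'(t*) = g(t*)/(T + t*).
g'(t) = 97.9·11/(t + 11)². Setting 97.9·11/(t+11)² = 97.9t/[(t+11)(28+t)] gives 11(28+t) = t(t+11), so t² = 11×28 = 308.
t* = √308 = 17.55 min.

17.5 min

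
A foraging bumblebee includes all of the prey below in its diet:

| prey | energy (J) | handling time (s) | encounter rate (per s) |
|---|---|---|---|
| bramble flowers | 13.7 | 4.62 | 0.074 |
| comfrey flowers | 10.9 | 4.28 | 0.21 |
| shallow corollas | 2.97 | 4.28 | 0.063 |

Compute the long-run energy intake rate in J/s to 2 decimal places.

Energy encountered per unit search time: 0.074×13.7 + 0.21×10.9 + 0.063×2.97 = 3.49 J/s.
Handling time per unit search time: 0.074×4.62 + 0.21×4.28 + 0.063×4.28 = 1.51.
Rate = 3.49/(1 + 1.51) = 1.39 J/s.

1.39 J/s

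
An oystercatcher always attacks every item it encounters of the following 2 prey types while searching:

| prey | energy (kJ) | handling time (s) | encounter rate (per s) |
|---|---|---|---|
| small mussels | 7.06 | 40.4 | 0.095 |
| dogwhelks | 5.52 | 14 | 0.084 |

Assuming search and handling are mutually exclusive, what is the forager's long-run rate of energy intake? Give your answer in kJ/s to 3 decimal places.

0.189 kJ/s

Energy encountered per unit search time: 0.095×7.06 + 0.084×5.52 = 1.134 kJ/s.
Handling time per unit search time: 0.095×40.4 + 0.084×14 = 5.014.
Rate = 1.134/(1 + 5.014) = 0.1886 kJ/s.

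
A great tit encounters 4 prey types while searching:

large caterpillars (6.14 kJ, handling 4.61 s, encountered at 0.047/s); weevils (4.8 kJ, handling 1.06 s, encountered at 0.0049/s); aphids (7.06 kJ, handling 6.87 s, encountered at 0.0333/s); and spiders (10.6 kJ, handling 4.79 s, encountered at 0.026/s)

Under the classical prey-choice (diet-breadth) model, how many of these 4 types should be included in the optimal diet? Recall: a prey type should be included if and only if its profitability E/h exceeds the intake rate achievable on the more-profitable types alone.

4

Rank by E/h (kJ/s): weevils 4.53, spiders 2.21, large caterpillars 1.33, aphids 1.03. Include each in turn until the next type's E/h falls below the running intake rate.
Rate on top 1: 0.0234. spiders: 2.21 > 0.0234 → include.
Rate on top 2: 0.2648. large caterpillars: 1.33 > 0.2648 → include.
Rate on top 3: 0.4365. aphids: 1.03 > 0.4365 → include.
Optimal diet: weevils, spiders, large caterpillars, aphids — 4 of 4 types.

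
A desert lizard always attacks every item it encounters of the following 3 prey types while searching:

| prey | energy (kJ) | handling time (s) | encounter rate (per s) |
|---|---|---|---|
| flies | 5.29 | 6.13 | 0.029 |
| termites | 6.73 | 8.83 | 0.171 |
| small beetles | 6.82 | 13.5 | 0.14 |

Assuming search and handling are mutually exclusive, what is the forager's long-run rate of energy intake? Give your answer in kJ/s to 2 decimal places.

0.49 kJ/s

Energy encountered per unit search time: 0.029×5.29 + 0.171×6.73 + 0.14×6.82 = 2.259 kJ/s.
Handling time per unit search time: 0.029×6.13 + 0.171×8.83 + 0.14×13.5 = 3.578.
Rate = 2.259/(1 + 3.578) = 0.4935 kJ/s.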